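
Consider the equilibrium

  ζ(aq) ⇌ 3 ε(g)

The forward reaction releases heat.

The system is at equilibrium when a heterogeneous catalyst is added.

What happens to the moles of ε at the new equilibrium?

unchanged

A catalyst speeds both forward and reverse rates equally; it changes neither Q nor K — no shift from this change.
No net shift occurs, so the amount of ε is unchanged.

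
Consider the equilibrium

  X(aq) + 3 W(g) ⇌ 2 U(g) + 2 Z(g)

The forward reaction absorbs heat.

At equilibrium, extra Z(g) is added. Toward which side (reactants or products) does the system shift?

left

Adding Z (g), a product, drives the reaction to the left.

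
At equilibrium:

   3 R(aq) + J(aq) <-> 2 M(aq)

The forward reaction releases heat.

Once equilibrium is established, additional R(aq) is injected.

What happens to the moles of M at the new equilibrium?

increases

Adding R (aq), a reactant, drives the reaction to the right.
The net shift is to the right. M is a product, so its amount increases.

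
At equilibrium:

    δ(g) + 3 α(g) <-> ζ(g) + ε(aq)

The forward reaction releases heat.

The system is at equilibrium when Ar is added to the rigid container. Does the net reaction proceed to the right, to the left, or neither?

At constant volume, adding an inert gas leaves every reacting species' partial pressure unchanged, so Q is unchanged — no shift from this change.

no shift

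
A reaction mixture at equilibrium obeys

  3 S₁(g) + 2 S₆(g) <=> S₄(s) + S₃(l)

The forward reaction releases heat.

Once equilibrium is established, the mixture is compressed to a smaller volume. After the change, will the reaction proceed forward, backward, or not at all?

right

Gas moles: reactants 5, products 0 (Δn_gas = -5). Compression shifts the system toward the side with fewer moles of gas — to the right.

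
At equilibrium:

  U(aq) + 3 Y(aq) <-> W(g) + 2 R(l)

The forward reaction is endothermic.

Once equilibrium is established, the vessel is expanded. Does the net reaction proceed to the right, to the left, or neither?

Gas moles: reactants 0, products 1 (Δn_gas = +1). Expansion shifts the system toward the side with more moles of gas — to the right.

right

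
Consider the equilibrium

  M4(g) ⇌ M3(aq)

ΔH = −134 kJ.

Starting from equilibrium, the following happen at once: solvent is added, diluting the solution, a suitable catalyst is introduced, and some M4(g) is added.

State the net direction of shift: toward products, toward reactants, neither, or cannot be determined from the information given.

Dilution lowers every aqueous concentration by the same factor. Δn_aq = 1 − 0 = +1, so the system shifts toward the side with more dissolved moles — to the right.
A catalyst speeds both forward and reverse rates equally; it changes neither Q nor K — no shift from this change.
Adding M4 (g), a reactant, drives the reaction to the right.
Only the nonzero effect(s) matter; the net shift is to the right.

right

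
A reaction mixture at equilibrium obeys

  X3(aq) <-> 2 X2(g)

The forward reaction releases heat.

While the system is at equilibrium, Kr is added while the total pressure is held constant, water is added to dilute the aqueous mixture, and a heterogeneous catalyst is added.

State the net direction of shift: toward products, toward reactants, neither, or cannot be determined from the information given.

cannot be determined

Adding inert gas at constant total pressure expands the volume and lowers every reacting partial pressure. With Δn_gas = 2 − 0 = +2, Q moves away from K toward the side with fewer gas moles, so the system shifts toward the side with more gas moles — to the right.
Dilution lowers every aqueous concentration by the same factor. Δn_aq = 0 − 1 = -1, so the system shifts toward the side with more dissolved moles — to the left.
A catalyst speeds both forward and reverse rates equally; it changes neither Q nor K — no shift from this change.
The individual effects push in opposite directions; without quantitative information the net direction cannot be determined.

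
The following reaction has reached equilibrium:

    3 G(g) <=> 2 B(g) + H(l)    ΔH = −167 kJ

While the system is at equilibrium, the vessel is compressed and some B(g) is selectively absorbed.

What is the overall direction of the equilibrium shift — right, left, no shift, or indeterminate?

Gas moles: reactants 3, products 2 (Δn_gas = -1). Compression shifts the system toward the side with fewer moles of gas — to the right.
Removing B (g), a product, drives the reaction to the right.
All effects act in the same direction — net shift to the right.

right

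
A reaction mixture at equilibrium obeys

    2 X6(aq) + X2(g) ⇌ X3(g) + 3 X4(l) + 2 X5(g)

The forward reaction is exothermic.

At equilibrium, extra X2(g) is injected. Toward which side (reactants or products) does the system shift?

right

Adding X2 (g), a reactant, drives the reaction to the right.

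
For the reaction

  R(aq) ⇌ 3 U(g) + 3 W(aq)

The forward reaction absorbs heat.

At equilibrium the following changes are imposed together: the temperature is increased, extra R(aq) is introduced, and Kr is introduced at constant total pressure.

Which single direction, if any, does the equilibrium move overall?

The forward reaction is endothermic. Raising T favours the endothermic direction — shift to the right.
Adding R (aq), a reactant, drives the reaction to the right.
Adding inert gas at constant total pressure expands the volume and lowers every reacting partial pressure. With Δn_gas = 3 − 0 = +3, Q moves away from K toward the side with fewer gas moles, so the system shifts toward the side with more gas moles — to the right.
All effects act in the same direction — net shift to the right.

right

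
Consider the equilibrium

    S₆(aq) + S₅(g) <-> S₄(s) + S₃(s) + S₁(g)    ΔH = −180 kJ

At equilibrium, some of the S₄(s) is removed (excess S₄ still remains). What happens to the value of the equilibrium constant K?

unchanged

The equilibrium constant depends only on temperature. This perturbation changes neither the position of equilibrium nor K.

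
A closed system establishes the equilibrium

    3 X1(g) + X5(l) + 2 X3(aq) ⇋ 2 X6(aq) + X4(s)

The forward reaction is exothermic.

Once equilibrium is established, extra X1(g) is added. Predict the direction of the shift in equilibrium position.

right

Adding X1 (g), a reactant, drives the reaction to the right.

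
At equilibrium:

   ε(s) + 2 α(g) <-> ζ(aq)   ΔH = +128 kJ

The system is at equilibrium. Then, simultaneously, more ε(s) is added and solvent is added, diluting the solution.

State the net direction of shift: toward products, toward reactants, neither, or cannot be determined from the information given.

right

ε is a pure solid; its activity is 1 regardless of amount, so Q is unaffected — no shift from this change.
Dilution lowers every aqueous concentration by the same factor. Δn_aq = 1 − 0 = +1, so the system shifts toward the side with more dissolved moles — to the right.
Only the nonzero effect(s) matter; the net shift is to the right.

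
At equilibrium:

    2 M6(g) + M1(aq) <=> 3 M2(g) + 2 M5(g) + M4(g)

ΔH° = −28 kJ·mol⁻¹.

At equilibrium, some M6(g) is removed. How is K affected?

The equilibrium constant depends only on temperature. This perturbation may move the position of equilibrium, but since T is unchanged, K itself is unchanged.

unchanged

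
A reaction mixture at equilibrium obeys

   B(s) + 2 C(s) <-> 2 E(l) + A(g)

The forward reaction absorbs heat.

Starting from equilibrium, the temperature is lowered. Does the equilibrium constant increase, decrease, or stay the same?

decreases

K depends on temperature via the van 't Hoff relation. The forward reaction is endothermic, so lowering T decreases K.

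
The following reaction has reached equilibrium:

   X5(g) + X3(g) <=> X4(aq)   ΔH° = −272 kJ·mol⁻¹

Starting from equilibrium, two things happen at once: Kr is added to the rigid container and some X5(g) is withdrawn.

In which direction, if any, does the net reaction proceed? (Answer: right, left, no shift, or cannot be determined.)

left

At constant volume, adding an inert gas leaves every reacting species' partial pressure unchanged, so Q is unchanged — no shift from this change.
Removing X5 (g), a reactant, drives the reaction to the left.
Only the nonzero effect(s) matter; the net shift is to the left.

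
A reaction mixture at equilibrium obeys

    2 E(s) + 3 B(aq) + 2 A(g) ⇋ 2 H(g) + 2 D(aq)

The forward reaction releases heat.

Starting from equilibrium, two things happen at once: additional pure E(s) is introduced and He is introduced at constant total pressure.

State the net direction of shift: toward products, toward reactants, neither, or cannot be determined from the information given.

E is a pure solid; its activity is 1 regardless of amount, so Q is unaffected — no shift from this change.
Adding inert gas at constant total pressure expands the volume, scaling every reacting partial pressure by the same factor. Δn_gas = 2 − 2 = 0, so Q is unchanged — no shift.
None of the changes alters Q relative to K, so there is no net shift.

no shift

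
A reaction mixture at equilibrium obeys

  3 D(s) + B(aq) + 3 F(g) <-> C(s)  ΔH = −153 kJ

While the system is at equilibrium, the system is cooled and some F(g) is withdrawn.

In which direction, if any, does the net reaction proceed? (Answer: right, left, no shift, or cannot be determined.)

The forward reaction is exothermic. Lowering T favours the exothermic direction — shift to the right.
Removing F (g), a reactant, drives the reaction to the left.
The individual effects push in opposite directions; without quantitative information the net direction cannot be determined.

cannot be determined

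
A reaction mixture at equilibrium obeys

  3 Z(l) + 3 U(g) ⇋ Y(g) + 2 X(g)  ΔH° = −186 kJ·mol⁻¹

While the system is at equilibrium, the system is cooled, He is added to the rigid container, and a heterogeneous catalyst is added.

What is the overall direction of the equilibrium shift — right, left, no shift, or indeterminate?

right

The forward reaction is exothermic. Lowering T favours the exothermic direction — shift to the right.
At constant volume, adding an inert gas leaves every reacting species' partial pressure unchanged, so Q is unchanged — no shift from this change.
A catalyst speeds both forward and reverse rates equally; it changes neither Q nor K — no shift from this change.
Only the nonzero effect(s) matter; the net shift is to the right.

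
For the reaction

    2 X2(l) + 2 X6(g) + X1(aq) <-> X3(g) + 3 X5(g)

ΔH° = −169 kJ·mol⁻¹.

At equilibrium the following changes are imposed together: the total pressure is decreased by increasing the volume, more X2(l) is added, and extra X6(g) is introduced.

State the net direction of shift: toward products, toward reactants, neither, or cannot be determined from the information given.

right

Gas moles: reactants 2, products 4 (Δn_gas = +2). Expansion shifts the system toward the side with more moles of gas — to the right.
X2 is a pure liquid; its activity is 1 regardless of amount, so Q is unaffected — no shift from this change.
Adding X6 (g), a reactant, drives the reaction to the right.
Only the nonzero effect(s) matter; the net shift is to the right.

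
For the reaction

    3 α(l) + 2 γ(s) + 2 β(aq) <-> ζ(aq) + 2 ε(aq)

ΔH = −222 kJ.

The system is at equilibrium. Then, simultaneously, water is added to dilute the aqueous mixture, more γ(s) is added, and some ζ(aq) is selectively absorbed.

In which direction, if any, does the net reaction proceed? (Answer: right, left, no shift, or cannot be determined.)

Dilution lowers every aqueous concentration by the same factor. Δn_aq = 3 − 2 = +1, so the system shifts toward the side with more dissolved moles — to the right.
γ is a pure solid; its activity is 1 regardless of amount, so Q is unaffected — no shift from this change.
Removing ζ (aq), a product, drives the reaction to the right.
Only the nonzero effect(s) matter; the net shift is to the right.

right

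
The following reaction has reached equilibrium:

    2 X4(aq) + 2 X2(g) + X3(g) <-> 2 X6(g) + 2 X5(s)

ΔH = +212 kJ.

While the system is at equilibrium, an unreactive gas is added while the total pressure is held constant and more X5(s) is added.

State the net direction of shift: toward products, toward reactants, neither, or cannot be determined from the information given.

left

Adding inert gas at constant total pressure expands the volume and lowers every reacting partial pressure. With Δn_gas = 2 − 3 = -1, Q moves away from K toward the side with fewer gas moles, so the system shifts toward the side with more gas moles — to the left.
X5 is a pure solid; its activity is 1 regardless of amount, so Q is unaffected — no shift from this change.
Only the nonzero effect(s) matter; the net shift is to the left.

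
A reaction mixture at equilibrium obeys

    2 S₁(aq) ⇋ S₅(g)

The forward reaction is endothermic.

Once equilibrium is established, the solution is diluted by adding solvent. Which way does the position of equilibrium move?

Dilution lowers every aqueous concentration by the same factor. Δn_aq = 0 − 2 = -2, so the system shifts toward the side with more dissolved moles — to the left.

left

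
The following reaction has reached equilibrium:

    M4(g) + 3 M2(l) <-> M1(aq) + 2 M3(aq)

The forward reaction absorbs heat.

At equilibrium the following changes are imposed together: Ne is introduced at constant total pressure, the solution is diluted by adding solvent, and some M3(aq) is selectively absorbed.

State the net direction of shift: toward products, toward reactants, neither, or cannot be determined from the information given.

Adding inert gas at constant total pressure expands the volume and lowers every reacting partial pressure. With Δn_gas = 0 − 1 = -1, Q moves away from K toward the side with fewer gas moles, so the system shifts toward the side with more gas moles — to the left.
Dilution lowers every aqueous concentration by the same factor. Δn_aq = 3 − 0 = +3, so the system shifts toward the side with more dissolved moles — to the right.
Removing M3 (aq), a product, drives the reaction to the right.
The individual effects push in opposite directions; without quantitative information the net direction cannot be determined.

cannot be determined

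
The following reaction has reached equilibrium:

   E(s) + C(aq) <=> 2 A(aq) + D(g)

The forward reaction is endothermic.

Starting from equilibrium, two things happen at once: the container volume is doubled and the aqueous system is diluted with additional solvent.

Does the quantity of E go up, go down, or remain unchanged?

decreases

Gas moles: reactants 0, products 1 (Δn_gas = +1). Expansion shifts the system toward the side with more moles of gas — to the right.
Dilution lowers every aqueous concentration by the same factor. Δn_aq = 2 − 1 = +1, so the system shifts toward the side with more dissolved moles — to the right.
The net shift is to the right. E is a reactant, so its amount decreases.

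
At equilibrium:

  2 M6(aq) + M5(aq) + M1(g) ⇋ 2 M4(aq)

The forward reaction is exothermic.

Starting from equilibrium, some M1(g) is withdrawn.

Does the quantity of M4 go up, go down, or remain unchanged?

Removing M1 (g), a reactant, drives the reaction to the left.
The net shift is to the left. M4 is a product, so its amount decreases.

decreases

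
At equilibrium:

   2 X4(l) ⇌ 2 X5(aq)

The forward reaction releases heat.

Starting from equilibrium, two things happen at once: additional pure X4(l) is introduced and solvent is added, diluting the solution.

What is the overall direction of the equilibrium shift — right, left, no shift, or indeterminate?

X4 is a pure liquid; its activity is 1 regardless of amount, so Q is unaffected — no shift from this change.
Dilution lowers every aqueous concentration by the same factor. Δn_aq = 2 − 0 = +2, so the system shifts toward the side with more dissolved moles — to the right.
Only the nonzero effect(s) matter; the net shift is to the right.

right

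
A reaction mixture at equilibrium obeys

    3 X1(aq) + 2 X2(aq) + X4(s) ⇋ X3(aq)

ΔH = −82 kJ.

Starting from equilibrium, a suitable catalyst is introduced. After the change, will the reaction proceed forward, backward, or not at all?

no shift

A catalyst speeds both forward and reverse rates equally; it changes neither Q nor K — no shift from this change.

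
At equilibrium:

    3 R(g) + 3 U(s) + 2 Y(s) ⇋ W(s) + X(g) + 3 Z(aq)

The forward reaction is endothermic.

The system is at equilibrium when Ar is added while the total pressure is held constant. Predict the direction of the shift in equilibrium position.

left

Adding inert gas at constant total pressure expands the volume and lowers every reacting partial pressure. With Δn_gas = 1 − 3 = -2, Q moves away from K toward the side with fewer gas moles, so the system shifts toward the side with more gas moles — to the left.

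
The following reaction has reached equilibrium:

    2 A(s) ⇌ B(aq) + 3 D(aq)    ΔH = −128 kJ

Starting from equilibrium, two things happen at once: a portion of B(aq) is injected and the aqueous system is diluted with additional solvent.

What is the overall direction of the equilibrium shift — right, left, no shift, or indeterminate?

cannot be determined

Adding B (aq), a product, drives the reaction to the left.
Dilution lowers every aqueous concentration by the same factor. Δn_aq = 4 − 0 = +4, so the system shifts toward the side with more dissolved moles — to the right.
The individual effects push in opposite directions; without quantitative information the net direction cannot be determined.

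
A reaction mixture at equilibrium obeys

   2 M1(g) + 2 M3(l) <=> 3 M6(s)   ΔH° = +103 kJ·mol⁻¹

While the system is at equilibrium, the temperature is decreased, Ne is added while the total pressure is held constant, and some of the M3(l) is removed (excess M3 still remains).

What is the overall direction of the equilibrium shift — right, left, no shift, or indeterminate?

The forward reaction is endothermic. Lowering T favours the exothermic direction — shift to the left.
Adding inert gas at constant total pressure expands the volume and lowers every reacting partial pressure. With Δn_gas = 0 − 2 = -2, Q moves away from K toward the side with fewer gas moles, so the system shifts toward the side with more gas moles — to the left.
M3 is a pure liquid; its activity is 1 regardless of amount, so Q is unaffected — no shift from this change.
Only the nonzero effect(s) matter; the net shift is to the left.

left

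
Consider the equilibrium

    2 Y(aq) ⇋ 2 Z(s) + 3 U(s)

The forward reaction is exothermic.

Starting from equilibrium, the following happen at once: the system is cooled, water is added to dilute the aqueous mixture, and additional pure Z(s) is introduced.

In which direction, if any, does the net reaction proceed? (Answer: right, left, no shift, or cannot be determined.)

The forward reaction is exothermic. Lowering T favours the exothermic direction — shift to the right.
Dilution lowers every aqueous concentration by the same factor. Δn_aq = 0 − 2 = -2, so the system shifts toward the side with more dissolved moles — to the left.
Z is a pure solid; its activity is 1 regardless of amount, so Q is unaffected — no shift from this change.
The individual effects push in opposite directions; without quantitative information the net direction cannot be determined.

cannot be determined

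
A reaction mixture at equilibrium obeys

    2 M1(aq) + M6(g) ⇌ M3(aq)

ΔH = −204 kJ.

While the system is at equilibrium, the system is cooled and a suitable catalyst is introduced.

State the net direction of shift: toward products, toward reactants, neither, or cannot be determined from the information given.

The forward reaction is exothermic. Lowering T favours the exothermic direction — shift to the right.
A catalyst speeds both forward and reverse rates equally; it changes neither Q nor K — no shift from this change.
Only the nonzero effect(s) matter; the net shift is to the right.

right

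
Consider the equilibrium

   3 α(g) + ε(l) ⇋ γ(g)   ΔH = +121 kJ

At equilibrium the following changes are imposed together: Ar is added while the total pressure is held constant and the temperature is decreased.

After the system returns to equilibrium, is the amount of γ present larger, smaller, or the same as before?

decreases

Adding inert gas at constant total pressure expands the volume and lowers every reacting partial pressure. With Δn_gas = 1 − 3 = -2, Q moves away from K toward the side with fewer gas moles, so the system shifts toward the side with more gas moles — to the left.
The forward reaction is endothermic. Lowering T favours the exothermic direction — shift to the left.
The net shift is to the left. γ is a product, so its amount decreases.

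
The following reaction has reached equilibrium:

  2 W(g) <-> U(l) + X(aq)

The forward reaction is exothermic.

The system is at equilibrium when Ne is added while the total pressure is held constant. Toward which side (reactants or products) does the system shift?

left

Adding inert gas at constant total pressure expands the volume and lowers every reacting partial pressure. With Δn_gas = 0 − 2 = -2, Q moves away from K toward the side with fewer gas moles, so the system shifts toward the side with more gas moles — to the left.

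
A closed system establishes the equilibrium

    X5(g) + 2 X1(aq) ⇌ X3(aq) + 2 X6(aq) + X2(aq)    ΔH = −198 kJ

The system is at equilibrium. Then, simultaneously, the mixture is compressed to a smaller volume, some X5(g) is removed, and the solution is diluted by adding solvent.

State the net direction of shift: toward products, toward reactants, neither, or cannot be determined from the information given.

cannot be determined

Gas moles: reactants 1, products 0 (Δn_gas = -1). Compression shifts the system toward the side with fewer moles of gas — to the right.
Removing X5 (g), a reactant, drives the reaction to the left.
Dilution lowers every aqueous concentration by the same factor. Δn_aq = 4 − 2 = +2, so the system shifts toward the side with more dissolved moles — to the right.
The individual effects push in opposite directions; without quantitative information the net direction cannot be determined.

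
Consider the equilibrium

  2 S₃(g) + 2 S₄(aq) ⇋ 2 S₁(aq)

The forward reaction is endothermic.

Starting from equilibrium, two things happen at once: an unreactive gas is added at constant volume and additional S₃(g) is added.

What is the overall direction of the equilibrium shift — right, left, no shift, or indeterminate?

At constant volume, adding an inert gas leaves every reacting species' partial pressure unchanged, so Q is unchanged — no shift from this change.
Adding S₃ (g), a reactant, drives the reaction to the right.
Only the nonzero effect(s) matter; the net shift is to the right.

right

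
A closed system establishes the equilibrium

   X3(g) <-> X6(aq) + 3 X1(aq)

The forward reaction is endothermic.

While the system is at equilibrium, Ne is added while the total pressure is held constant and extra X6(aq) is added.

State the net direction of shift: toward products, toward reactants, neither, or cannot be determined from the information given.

Adding inert gas at constant total pressure expands the volume and lowers every reacting partial pressure. With Δn_gas = 0 − 1 = -1, Q moves away from K toward the side with fewer gas moles, so the system shifts toward the side with more gas moles — to the left.
Adding X6 (aq), a product, drives the reaction to the left.
All effects act in the same direction — net shift to the left.

left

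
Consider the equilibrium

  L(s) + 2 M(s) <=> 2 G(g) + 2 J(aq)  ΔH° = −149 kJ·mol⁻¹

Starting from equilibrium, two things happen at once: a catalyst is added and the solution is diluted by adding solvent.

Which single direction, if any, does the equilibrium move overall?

A catalyst speeds both forward and reverse rates equally; it changes neither Q nor K — no shift from this change.
Dilution lowers every aqueous concentration by the same factor. Δn_aq = 2 − 0 = +2, so the system shifts toward the side with more dissolved moles — to the right.
Only the nonzero effect(s) matter; the net shift is to the right.

right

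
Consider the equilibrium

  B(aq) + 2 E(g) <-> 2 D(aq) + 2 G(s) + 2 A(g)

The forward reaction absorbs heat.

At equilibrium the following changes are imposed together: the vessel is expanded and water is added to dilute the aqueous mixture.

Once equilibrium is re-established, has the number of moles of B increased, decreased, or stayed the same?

Gas moles: reactants 2, products 2. Δn_gas = 0, so a volume change leaves Q equal to K — no shift from this change.
Dilution lowers every aqueous concentration by the same factor. Δn_aq = 2 − 1 = +1, so the system shifts toward the side with more dissolved moles — to the right.
The net shift is to the right. B is a reactant, so its amount decreases.

decreases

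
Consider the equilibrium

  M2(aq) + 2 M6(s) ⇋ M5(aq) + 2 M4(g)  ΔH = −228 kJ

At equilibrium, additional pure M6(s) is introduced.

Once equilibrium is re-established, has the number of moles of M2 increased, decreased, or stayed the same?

M6 is a pure solid; its activity is 1 regardless of amount, so Q is unaffected — no shift from this change.
No net shift occurs, so the amount of M2 is unchanged.

unchanged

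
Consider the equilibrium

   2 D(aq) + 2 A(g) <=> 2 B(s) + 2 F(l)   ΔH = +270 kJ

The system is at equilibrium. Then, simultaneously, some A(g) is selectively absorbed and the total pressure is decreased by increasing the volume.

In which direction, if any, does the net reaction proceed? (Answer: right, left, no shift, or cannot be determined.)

left

Removing A (g), a reactant, drives the reaction to the left.
Gas moles: reactants 2, products 0 (Δn_gas = -2). Expansion shifts the system toward the side with more moles of gas — to the left.
All effects act in the same direction — net shift to the left.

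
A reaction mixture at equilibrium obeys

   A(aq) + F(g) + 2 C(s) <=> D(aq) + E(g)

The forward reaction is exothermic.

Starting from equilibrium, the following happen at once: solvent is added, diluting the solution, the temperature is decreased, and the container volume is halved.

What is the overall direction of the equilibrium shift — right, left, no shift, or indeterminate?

Dilution scales every aqueous concentration by the same factor. Δn_aq = 1 − 1 = 0, so Q is unchanged — no shift.
The forward reaction is exothermic. Lowering T favours the exothermic direction — shift to the right.
Gas moles: reactants 1, products 1. Δn_gas = 0, so a volume change leaves Q equal to K — no shift from this change.
Only the nonzero effect(s) matter; the net shift is to the right.

right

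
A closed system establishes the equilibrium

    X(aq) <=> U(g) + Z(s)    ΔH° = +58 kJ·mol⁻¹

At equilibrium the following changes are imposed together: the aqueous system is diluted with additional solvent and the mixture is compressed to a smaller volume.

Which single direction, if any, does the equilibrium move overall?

Dilution lowers every aqueous concentration by the same factor. Δn_aq = 0 − 1 = -1, so the system shifts toward the side with more dissolved moles — to the left.
Gas moles: reactants 0, products 1 (Δn_gas = +1). Compression shifts the system toward the side with fewer moles of gas — to the left.
All effects act in the same direction — net shift to the left.

left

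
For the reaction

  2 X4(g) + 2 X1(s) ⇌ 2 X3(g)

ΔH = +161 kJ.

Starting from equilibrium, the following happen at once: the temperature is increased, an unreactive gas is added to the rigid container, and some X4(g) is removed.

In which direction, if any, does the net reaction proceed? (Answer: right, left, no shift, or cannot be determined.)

cannot be determined

The forward reaction is endothermic. Raising T favours the endothermic direction — shift to the right.
At constant volume, adding an inert gas leaves every reacting species' partial pressure unchanged, so Q is unchanged — no shift from this change.
Removing X4 (g), a reactant, drives the reaction to the left.
The individual effects push in opposite directions; without quantitative information the net direction cannot be determined.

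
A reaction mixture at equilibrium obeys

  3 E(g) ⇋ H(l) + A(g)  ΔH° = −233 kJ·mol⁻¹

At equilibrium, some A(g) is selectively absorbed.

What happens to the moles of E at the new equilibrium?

decreases

Removing A (g), a product, drives the reaction to the right.
The net shift is to the right. E is a reactant, so its amount decreases.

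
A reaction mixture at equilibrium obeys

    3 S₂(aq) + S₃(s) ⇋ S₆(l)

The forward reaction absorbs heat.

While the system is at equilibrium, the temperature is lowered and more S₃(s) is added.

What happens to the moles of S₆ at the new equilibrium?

decreases

The forward reaction is endothermic. Lowering T favours the exothermic direction — shift to the left.
S₃ is a pure solid; its activity is 1 regardless of amount, so Q is unaffected — no shift from this change.
The net shift is to the left. S₆ is a product, so its amount decreases.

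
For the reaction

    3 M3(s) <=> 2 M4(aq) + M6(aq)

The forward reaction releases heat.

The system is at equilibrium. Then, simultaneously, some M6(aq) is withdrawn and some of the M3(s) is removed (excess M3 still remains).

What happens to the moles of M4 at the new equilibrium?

Removing M6 (aq), a product, drives the reaction to the right.
M3 is a pure solid; its activity is 1 regardless of amount, so Q is unaffected — no shift from this change.
The net shift is to the right. M4 is a product, so its amount increases.

increases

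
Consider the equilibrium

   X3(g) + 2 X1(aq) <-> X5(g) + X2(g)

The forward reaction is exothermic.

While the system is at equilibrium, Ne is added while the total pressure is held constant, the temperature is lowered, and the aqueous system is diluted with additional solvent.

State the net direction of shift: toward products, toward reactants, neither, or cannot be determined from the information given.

cannot be determined

Adding inert gas at constant total pressure expands the volume and lowers every reacting partial pressure. With Δn_gas = 2 − 1 = +1, Q moves away from K toward the side with fewer gas moles, so the system shifts toward the side with more gas moles — to the right.
The forward reaction is exothermic. Lowering T favours the exothermic direction — shift to the right.
Dilution lowers every aqueous concentration by the same factor. Δn_aq = 0 − 2 = -2, so the system shifts toward the side with more dissolved moles — to the left.
The individual effects push in opposite directions; without quantitative information the net direction cannot be determined.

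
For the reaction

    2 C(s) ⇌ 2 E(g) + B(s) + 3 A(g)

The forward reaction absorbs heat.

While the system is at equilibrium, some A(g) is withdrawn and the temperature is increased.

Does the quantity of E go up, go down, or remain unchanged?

increases

Removing A (g), a product, drives the reaction to the right.
The forward reaction is endothermic. Raising T favours the endothermic direction — shift to the right.
The net shift is to the right. E is a product, so its amount increases.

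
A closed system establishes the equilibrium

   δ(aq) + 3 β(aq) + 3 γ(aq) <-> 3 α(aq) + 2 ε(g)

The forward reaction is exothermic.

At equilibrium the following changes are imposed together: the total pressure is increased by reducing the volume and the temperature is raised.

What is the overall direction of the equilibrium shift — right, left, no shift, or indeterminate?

Gas moles: reactants 0, products 2 (Δn_gas = +2). Compression shifts the system toward the side with fewer moles of gas — to the left.
The forward reaction is exothermic. Raising T favours the endothermic direction — shift to the left.
All effects act in the same direction — net shift to the left.

left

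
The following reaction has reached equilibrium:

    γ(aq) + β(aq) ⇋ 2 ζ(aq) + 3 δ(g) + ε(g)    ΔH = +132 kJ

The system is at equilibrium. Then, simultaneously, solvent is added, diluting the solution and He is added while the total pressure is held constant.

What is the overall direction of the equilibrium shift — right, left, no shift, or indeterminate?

Dilution scales every aqueous concentration by the same factor. Δn_aq = 2 − 2 = 0, so Q is unchanged — no shift.
Adding inert gas at constant total pressure expands the volume and lowers every reacting partial pressure. With Δn_gas = 4 − 0 = +4, Q moves away from K toward the side with fewer gas moles, so the system shifts toward the side with more gas moles — to the right.
Only the nonzero effect(s) matter; the net shift is to the right.

right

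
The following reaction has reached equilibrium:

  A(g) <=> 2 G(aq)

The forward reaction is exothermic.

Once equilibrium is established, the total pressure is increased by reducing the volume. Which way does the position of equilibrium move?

right

Gas moles: reactants 1, products 0 (Δn_gas = -1). Compression shifts the system toward the side with fewer moles of gas — to the right.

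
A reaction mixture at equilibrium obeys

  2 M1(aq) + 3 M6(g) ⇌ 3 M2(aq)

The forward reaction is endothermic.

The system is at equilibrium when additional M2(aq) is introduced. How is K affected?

The equilibrium constant depends only on temperature. This perturbation may move the position of equilibrium, but since T is unchanged, K itself is unchanged.

unchanged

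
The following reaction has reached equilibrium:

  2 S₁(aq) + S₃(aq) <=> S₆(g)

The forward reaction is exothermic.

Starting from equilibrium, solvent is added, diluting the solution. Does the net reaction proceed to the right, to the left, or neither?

left

Dilution lowers every aqueous concentration by the same factor. Δn_aq = 0 − 3 = -3, so the system shifts toward the side with more dissolved moles — to the left.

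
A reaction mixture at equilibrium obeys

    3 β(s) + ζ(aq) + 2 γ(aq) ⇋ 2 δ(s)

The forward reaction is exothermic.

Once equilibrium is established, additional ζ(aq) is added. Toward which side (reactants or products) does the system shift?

right

Adding ζ (aq), a reactant, drives the reaction to the right.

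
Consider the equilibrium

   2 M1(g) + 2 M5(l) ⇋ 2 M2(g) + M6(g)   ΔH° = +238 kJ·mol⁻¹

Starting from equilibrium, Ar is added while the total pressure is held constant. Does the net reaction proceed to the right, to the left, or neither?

Adding inert gas at constant total pressure expands the volume and lowers every reacting partial pressure. With Δn_gas = 3 − 2 = +1, Q moves away from K toward the side with fewer gas moles, so the system shifts toward the side with more gas moles — to the right.

right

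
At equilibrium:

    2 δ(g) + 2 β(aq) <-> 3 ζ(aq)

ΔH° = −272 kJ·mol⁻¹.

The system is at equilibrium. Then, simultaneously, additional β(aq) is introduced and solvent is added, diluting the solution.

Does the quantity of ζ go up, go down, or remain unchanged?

increases

Adding β (aq), a reactant, drives the reaction to the right.
Dilution lowers every aqueous concentration by the same factor. Δn_aq = 3 − 2 = +1, so the system shifts toward the side with more dissolved moles — to the right.
The net shift is to the right. ζ is a product, so its amount increases.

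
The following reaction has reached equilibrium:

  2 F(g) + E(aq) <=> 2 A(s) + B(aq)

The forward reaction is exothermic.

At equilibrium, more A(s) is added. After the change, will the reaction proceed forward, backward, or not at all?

A is a pure solid; its activity is 1 regardless of amount, so Q is unaffected — no shift from this change.

no shift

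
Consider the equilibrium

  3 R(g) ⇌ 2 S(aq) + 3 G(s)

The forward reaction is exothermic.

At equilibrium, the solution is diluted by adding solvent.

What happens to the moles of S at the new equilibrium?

Dilution lowers every aqueous concentration by the same factor. Δn_aq = 2 − 0 = +2, so the system shifts toward the side with more dissolved moles — to the right.
The net shift is to the right. S is a product, so its amount increases.

increases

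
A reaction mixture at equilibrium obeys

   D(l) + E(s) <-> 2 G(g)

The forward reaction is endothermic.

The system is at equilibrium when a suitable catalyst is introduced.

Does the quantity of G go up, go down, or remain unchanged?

A catalyst speeds both forward and reverse rates equally; it changes neither Q nor K — no shift from this change.
No net shift occurs, so the amount of G is unchanged.

unchanged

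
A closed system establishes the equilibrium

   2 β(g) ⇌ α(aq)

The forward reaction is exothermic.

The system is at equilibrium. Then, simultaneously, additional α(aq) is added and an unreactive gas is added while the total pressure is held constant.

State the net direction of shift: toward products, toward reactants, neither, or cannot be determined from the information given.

left

Adding α (aq), a product, drives the reaction to the left.
Adding inert gas at constant total pressure expands the volume and lowers every reacting partial pressure. With Δn_gas = 0 − 2 = -2, Q moves away from K toward the side with fewer gas moles, so the system shifts toward the side with more gas moles — to the left.
All effects act in the same direction — net shift to the left.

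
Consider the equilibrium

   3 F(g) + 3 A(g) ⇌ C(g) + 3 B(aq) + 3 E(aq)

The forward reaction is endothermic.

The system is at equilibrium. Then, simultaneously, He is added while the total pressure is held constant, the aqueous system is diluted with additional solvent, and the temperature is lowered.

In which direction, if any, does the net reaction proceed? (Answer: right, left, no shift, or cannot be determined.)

Adding inert gas at constant total pressure expands the volume and lowers every reacting partial pressure. With Δn_gas = 1 − 6 = -5, Q moves away from K toward the side with fewer gas moles, so the system shifts toward the side with more gas moles — to the left.
Dilution lowers every aqueous concentration by the same factor. Δn_aq = 6 − 0 = +6, so the system shifts toward the side with more dissolved moles — to the right.
The forward reaction is endothermic. Lowering T favours the exothermic direction — shift to the left.
The individual effects push in opposite directions; without quantitative information the net direction cannot be determined.

cannot be determined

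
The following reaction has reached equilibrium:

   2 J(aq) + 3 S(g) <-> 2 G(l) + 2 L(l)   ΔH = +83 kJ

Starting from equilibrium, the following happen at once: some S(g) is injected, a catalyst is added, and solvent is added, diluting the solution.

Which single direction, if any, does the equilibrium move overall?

cannot be determined

Adding S (g), a reactant, drives the reaction to the right.
A catalyst speeds both forward and reverse rates equally; it changes neither Q nor K — no shift from this change.
Dilution lowers every aqueous concentration by the same factor. Δn_aq = 0 − 2 = -2, so the system shifts toward the side with more dissolved moles — to the left.
The individual effects push in opposite directions; without quantitative information the net direction cannot be determined.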